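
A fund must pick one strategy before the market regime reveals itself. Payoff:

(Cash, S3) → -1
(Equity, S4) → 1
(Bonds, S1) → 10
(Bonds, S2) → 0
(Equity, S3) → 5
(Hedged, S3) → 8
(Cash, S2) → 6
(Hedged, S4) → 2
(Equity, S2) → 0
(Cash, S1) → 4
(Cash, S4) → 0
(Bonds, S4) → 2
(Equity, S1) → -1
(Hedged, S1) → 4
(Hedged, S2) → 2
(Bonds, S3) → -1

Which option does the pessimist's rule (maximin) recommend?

Hedged

Row minima: Cash=-1, Hedged=2, Equity=-1, Bonds=-1
Best worst-case = 2 → Hedged.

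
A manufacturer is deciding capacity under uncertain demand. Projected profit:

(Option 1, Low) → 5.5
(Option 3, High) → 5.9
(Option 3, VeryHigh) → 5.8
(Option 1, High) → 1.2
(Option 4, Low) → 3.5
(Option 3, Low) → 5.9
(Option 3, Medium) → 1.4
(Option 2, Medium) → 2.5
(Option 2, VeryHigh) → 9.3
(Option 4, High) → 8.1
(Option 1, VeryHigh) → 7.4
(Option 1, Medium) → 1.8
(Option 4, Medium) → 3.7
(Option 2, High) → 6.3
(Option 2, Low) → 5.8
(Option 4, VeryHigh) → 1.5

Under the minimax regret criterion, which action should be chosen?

Column bests: Low=5.9, Medium=3.7, High=8.1, VeryHigh=9.3.
Option 1 regrets: 0.4, 1.9, 6.9, 1.9 → max 6.9
Option 2 regrets: 0.1, 1.2, 1.8, 0.0 → max 1.8
Option 3 regrets: 0.0, 2.3, 2.2, 3.5 → max 3.5
Option 4 regrets: 2.4, 0.0, 0.0, 7.8 → max 7.8
Smallest max regret = 1.8 → Option 2.

Option 2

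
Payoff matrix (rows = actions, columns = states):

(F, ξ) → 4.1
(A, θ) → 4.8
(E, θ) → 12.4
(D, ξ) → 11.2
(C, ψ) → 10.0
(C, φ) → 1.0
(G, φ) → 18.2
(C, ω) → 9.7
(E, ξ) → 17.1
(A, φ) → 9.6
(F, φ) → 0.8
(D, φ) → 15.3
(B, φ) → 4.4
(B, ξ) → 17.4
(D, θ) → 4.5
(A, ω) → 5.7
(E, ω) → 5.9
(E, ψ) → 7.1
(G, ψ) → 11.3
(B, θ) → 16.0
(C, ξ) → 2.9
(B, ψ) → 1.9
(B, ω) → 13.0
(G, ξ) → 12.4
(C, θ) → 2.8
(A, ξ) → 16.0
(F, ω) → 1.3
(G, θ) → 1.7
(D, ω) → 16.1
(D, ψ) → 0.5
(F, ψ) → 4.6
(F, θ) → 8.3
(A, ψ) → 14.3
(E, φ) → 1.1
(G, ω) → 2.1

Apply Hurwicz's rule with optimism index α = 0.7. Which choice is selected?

G

A: 0.7·16.0 + 0.3·4.8 = 12.64
B: 0.7·17.4 + 0.3·1.9 = 12.75
C: 0.7·10.0 + 0.3·1.0 = 7.3
D: 0.7·16.1 + 0.3·0.5 = 11.42
E: 0.7·17.1 + 0.3·1.1 = 12.3
F: 0.7·8.3 + 0.3·0.8 = 6.05
G: 0.7·18.2 + 0.3·1.7 = 13.25
Highest Hurwicz score = 13.25 → G.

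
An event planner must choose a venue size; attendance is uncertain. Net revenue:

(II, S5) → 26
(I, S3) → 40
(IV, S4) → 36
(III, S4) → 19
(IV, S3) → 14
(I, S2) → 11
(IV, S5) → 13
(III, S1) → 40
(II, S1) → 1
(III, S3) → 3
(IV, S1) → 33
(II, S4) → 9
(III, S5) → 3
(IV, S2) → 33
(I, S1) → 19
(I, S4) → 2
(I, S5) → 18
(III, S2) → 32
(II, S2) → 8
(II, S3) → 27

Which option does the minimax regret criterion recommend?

Column bests: S1=40, S2=33, S3=40, S4=36, S5=26.
I regrets: 21, 22, 0, 34, 8 → max 34
II regrets: 39, 25, 13, 27, 0 → max 39
III regrets: 0, 1, 37, 17, 23 → max 37
IV regrets: 7, 0, 26, 0, 13 → max 26
Smallest max regret = 26 → IV.

IV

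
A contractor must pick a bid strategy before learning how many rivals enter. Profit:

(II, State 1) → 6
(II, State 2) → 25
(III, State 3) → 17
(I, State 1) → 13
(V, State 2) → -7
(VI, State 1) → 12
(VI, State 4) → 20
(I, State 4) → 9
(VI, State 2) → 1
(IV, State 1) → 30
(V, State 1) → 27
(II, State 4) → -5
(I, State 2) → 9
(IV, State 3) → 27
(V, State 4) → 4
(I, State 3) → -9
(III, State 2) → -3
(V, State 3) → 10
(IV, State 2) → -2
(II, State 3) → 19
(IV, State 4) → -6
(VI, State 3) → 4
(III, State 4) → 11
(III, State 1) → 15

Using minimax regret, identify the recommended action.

VI

Column bests: State 1=30, State 2=25, State 3=27, State 4=20.
I regrets: 17, 16, 36, 11 → max 36
II regrets: 24, 0, 8, 25 → max 25
III regrets: 15, 28, 10, 9 → max 28
IV regrets: 0, 27, 0, 26 → max 27
V regrets: 3, 32, 17, 16 → max 32
VI regrets: 18, 24, 23, 0 → max 24
Smallest max regret = 24 → VI.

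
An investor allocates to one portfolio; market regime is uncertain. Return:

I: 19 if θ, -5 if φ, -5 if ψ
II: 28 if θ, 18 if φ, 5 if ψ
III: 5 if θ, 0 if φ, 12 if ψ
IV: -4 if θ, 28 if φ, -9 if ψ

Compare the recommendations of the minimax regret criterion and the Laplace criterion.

Column bests: θ=28, φ=28, ψ=12.
I regrets: 9, 33, 17 → max 33
II regrets: 0, 10, 7 → max 10
III regrets: 23, 28, 0 → max 28
IV regrets: 32, 0, 21 → max 32
Smallest max regret = 10 → II.
Row averages: I=3, II=17, III=17/3, IV=5
Highest average = 17 → II.

minimax regret → II; laplace → II (agree)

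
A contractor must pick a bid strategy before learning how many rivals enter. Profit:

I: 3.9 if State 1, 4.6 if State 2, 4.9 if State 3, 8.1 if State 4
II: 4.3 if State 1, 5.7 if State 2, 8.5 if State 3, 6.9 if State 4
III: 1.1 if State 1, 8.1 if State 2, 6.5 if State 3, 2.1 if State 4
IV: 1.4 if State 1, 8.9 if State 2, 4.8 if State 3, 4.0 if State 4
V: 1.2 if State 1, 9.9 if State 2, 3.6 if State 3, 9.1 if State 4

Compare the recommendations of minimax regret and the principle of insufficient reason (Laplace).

Column bests: State 1=4.3, State 2=9.9, State 3=8.5, State 4=9.1.
I regrets: 0.4, 5.3, 3.6, 1.0 → max 5.3
II regrets: 0.0, 4.2, 0.0, 2.2 → max 4.2
III regrets: 3.2, 1.8, 2.0, 7.0 → max 7.0
IV regrets: 2.9, 1.0, 3.7, 5.1 → max 5.1
V regrets: 3.1, 0.0, 4.9, 0.0 → max 4.9
Smallest max regret = 4.2 → II.
Row averages: I=5.375, II=6.35, III=4.45, IV=4.775, V=5.95
Highest average = 6.35 → II.

minimax regret → II; laplace → II (agree)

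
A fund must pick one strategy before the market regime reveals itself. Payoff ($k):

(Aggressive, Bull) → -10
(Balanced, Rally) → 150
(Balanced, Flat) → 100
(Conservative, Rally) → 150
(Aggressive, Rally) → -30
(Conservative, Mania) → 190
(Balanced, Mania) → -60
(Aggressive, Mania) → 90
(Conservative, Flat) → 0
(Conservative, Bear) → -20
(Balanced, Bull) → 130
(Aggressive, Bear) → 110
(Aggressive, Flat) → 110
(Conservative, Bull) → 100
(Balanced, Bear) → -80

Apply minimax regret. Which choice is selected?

Conservative

Column bests: Bear=110, Flat=110, Bull=130, Rally=150, Mania=190.
Conservative regrets: 130, 110, 30, 0, 0 → max 130
Balanced regrets: 190, 10, 0, 0, 250 → max 250
Aggressive regrets: 0, 0, 140, 180, 100 → max 180
Smallest max regret = 130 → Conservative.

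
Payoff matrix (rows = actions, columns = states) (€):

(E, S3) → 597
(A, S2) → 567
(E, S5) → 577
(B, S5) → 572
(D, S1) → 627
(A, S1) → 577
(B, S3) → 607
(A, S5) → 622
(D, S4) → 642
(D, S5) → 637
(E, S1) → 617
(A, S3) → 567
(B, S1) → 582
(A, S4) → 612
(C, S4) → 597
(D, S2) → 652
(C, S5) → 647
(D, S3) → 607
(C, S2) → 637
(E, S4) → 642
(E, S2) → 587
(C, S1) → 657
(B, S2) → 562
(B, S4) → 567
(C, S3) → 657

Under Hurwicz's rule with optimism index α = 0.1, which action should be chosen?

A: 0.1·622 + 0.9·567 = 572.5
B: 0.1·607 + 0.9·562 = 566.5
C: 0.1·657 + 0.9·597 = 603
D: 0.1·652 + 0.9·607 = 611.5
E: 0.1·642 + 0.9·577 = 583.5
Highest Hurwicz score = 611.5 → D.

D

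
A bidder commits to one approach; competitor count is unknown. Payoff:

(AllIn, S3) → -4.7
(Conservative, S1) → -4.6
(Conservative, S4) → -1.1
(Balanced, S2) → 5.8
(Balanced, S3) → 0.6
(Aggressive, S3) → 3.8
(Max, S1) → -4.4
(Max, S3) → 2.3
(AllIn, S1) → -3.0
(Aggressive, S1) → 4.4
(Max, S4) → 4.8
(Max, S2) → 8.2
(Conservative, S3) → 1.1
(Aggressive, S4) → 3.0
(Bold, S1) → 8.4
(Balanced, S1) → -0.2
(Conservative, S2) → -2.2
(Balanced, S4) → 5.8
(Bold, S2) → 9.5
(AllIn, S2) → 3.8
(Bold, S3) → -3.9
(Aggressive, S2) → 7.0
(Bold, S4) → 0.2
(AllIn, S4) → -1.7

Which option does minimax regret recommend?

Column bests: S1=8.4, S2=9.5, S3=3.8, S4=5.8.
Conservative regrets: 13.0, 11.7, 2.7, 6.9 → max 13.0
Balanced regrets: 8.6, 3.7, 3.2, 0.0 → max 8.6
Aggressive regrets: 4.0, 2.5, 0.0, 2.8 → max 4.0
Bold regrets: 0.0, 0.0, 7.7, 5.6 → max 7.7
AllIn regrets: 11.4, 5.7, 8.5, 7.5 → max 11.4
Max regrets: 12.8, 1.3, 1.5, 1.0 → max 12.8
Smallest max regret = 4.0 → Aggressive.

Aggressive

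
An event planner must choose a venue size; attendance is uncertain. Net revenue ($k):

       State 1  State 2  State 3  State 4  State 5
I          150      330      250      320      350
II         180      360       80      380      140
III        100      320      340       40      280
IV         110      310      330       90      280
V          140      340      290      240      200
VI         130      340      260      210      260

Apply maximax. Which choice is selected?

II

Row maxima: I=350, II=380, III=340, IV=330, V=340, VI=340
Best best-case = 380 → II.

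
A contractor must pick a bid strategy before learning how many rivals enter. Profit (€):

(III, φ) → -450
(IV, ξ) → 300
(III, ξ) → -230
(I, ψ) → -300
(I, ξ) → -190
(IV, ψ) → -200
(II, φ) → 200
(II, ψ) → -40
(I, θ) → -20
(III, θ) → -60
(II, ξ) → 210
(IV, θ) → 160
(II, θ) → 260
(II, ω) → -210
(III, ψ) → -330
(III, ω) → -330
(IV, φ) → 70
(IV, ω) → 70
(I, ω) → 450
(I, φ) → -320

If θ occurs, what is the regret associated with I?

280

Best payoff under θ is 260.
Regret = 260 − (-20) = 280.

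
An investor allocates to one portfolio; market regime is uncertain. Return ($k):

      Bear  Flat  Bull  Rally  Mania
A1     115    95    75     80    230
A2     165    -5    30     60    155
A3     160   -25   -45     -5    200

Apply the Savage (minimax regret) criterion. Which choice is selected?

A1

Column bests: Bear=165, Flat=95, Bull=75, Rally=80, Mania=230.
A1 regrets: 50, 0, 0, 0, 0 → max 50
A2 regrets: 0, 100, 45, 20, 75 → max 100
A3 regrets: 5, 120, 120, 85, 30 → max 120
Smallest max regret = 50 → A1.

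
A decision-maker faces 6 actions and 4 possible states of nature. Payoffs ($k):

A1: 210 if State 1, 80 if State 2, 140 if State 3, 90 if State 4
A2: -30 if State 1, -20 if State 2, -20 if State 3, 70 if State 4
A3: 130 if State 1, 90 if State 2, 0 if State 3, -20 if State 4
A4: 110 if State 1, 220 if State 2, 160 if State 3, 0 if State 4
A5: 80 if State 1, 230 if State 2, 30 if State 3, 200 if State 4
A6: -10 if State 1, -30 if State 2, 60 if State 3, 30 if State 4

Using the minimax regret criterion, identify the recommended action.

A5

Column bests: State 1=210, State 2=230, State 3=160, State 4=200.
A1 regrets: 0, 150, 20, 110 → max 150
A2 regrets: 240, 250, 180, 130 → max 250
A3 regrets: 80, 140, 160, 220 → max 220
A4 regrets: 100, 10, 0, 200 → max 200
A5 regrets: 130, 0, 130, 0 → max 130
A6 regrets: 220, 260, 100, 170 → max 260
Smallest max regret = 130 → A5.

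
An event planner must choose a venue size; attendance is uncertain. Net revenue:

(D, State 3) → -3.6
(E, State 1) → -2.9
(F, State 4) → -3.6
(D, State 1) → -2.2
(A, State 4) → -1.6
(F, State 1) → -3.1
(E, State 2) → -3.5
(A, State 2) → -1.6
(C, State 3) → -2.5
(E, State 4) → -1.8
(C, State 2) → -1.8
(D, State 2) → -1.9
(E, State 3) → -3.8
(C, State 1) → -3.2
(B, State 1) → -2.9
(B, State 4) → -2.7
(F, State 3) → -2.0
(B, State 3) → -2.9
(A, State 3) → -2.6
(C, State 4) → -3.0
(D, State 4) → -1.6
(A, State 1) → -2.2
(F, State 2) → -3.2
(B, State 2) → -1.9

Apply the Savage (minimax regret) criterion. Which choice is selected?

A

Column bests: State 1=-2.2, State 2=-1.6, State 3=-2.0, State 4=-1.6.
A regrets: 0.0, 0.0, 0.6, 0.0 → max 0.6
B regrets: 0.7, 0.3, 0.9, 1.1 → max 1.1
C regrets: 1.0, 0.2, 0.5, 1.4 → max 1.4
D regrets: 0.0, 0.3, 1.6, 0.0 → max 1.6
E regrets: 0.7, 1.9, 1.8, 0.2 → max 1.9
F regrets: 0.9, 1.6, 0.0, 2.0 → max 2.0
Smallest max regret = 0.6 → A.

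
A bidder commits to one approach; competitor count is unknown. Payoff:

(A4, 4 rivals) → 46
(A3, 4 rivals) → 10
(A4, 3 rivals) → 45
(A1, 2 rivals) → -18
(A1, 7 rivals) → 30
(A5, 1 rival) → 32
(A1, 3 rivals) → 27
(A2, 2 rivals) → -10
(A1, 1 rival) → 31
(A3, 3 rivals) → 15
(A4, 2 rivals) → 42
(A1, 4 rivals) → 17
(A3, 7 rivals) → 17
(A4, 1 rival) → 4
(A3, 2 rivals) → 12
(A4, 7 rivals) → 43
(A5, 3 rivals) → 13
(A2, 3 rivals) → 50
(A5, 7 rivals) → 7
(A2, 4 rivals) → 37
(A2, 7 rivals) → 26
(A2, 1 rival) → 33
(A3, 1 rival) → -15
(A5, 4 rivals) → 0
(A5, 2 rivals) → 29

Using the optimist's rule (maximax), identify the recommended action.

Row maxima: A1=31, A2=50, A3=17, A4=46, A5=32
Best best-case = 50 → A2.

A2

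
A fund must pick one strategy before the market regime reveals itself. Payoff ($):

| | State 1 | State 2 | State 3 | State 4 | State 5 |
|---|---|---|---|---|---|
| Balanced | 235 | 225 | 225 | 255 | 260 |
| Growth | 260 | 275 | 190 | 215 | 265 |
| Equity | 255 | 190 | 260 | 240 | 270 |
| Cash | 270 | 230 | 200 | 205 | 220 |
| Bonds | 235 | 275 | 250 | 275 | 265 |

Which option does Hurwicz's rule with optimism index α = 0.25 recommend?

Bonds

Balanced: 0.25·260 + 0.75·225 = 233.75
Growth: 0.25·275 + 0.75·190 = 211.25
Equity: 0.25·270 + 0.75·190 = 210
Cash: 0.25·270 + 0.75·200 = 217.5
Bonds: 0.25·275 + 0.75·235 = 245
Highest Hurwicz score = 245 → Bonds.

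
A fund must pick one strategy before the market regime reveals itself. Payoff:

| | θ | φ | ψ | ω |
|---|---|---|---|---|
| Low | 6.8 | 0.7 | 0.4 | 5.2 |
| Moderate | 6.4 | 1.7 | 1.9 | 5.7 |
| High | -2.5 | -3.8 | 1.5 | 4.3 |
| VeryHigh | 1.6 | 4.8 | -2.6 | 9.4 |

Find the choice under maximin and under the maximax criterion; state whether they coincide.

maximin → Moderate; maximax → VeryHigh (disagree)

Row minima: Low=0.4, Moderate=1.7, High=-3.8, VeryHigh=-2.6
Best worst-case = 1.7 → Moderate.
Row maxima: Low=6.8, Moderate=6.4, High=4.3, VeryHigh=9.4
Best best-case = 9.4 → VeryHigh.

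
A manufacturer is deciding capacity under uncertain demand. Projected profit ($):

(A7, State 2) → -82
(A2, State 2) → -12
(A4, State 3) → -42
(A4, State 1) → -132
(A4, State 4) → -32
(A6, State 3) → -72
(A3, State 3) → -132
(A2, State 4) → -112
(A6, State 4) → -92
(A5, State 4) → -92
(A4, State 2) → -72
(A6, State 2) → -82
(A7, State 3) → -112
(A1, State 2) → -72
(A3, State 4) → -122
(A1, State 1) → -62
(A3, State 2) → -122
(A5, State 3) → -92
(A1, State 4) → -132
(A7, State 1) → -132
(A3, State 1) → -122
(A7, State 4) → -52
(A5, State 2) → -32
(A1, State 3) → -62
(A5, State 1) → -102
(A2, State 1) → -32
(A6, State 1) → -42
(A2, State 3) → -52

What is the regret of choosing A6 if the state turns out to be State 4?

60

Best payoff under State 4 is -32.
Regret = -32 − (-92) = 60.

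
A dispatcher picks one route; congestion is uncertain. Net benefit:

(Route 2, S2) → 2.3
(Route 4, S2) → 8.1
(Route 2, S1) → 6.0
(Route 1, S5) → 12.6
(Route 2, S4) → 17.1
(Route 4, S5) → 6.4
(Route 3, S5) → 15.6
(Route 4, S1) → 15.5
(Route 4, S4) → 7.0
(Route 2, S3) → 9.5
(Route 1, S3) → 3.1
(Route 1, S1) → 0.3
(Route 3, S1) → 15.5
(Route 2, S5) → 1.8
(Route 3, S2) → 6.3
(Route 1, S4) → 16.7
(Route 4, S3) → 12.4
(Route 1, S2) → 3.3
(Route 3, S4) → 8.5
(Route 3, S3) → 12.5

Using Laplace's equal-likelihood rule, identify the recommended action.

Row averages: Route 1=7.2, Route 2=7.34, Route 3=11.68, Route 4=9.88
Highest average = 11.68 → Route 3.

Route 3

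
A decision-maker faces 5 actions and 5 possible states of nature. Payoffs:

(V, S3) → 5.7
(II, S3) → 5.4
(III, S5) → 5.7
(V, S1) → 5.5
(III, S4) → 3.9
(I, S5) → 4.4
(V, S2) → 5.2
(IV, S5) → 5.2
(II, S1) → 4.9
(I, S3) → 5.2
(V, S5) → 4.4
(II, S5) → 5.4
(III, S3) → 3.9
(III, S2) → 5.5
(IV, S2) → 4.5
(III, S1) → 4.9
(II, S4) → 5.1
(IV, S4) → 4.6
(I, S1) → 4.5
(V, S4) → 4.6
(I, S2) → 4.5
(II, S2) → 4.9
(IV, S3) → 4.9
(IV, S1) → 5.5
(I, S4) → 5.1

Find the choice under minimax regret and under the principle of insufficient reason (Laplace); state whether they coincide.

Column bests: S1=5.5, S2=5.5, S3=5.7, S4=5.1, S5=5.7.
I regrets: 1.0, 1.0, 0.5, 0.0, 1.3 → max 1.3
II regrets: 0.6, 0.6, 0.3, 0.0, 0.3 → max 0.6
III regrets: 0.6, 0.0, 1.8, 1.2, 0.0 → max 1.8
IV regrets: 0.0, 1.0, 0.8, 0.5, 0.5 → max 1.0
V regrets: 0.0, 0.3, 0.0, 0.5, 1.3 → max 1.3
Smallest max regret = 0.6 → II.
Row averages: I=4.74, II=5.14, III=4.78, IV=4.94, V=5.08
Highest average = 5.14 → II.

minimax regret → II; laplace → II (agree)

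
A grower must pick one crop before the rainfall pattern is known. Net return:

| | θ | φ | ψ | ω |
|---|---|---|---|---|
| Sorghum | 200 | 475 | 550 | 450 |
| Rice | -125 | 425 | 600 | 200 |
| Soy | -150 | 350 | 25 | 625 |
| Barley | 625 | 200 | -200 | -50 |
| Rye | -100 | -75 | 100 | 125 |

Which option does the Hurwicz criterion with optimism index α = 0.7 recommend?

Sorghum

Sorghum: 0.7·550 + 0.3·200 = 445
Rice: 0.7·600 + 0.3·(-125) = 382.5
Soy: 0.7·625 + 0.3·(-150) = 392.5
Barley: 0.7·625 + 0.3·(-200) = 377.5
Rye: 0.7·125 + 0.3·(-100) = 57.5
Highest Hurwicz score = 445 → Sorghum.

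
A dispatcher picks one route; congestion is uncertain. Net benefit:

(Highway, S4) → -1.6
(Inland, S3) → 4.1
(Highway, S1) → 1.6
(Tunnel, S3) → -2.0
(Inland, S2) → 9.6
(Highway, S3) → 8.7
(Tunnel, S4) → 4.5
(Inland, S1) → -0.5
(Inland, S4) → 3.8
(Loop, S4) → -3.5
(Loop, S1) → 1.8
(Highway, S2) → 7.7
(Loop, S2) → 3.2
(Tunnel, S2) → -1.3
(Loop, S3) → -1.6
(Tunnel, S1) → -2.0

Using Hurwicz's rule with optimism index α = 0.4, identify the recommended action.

Loop: 0.4·3.2 + 0.6·(-3.5) = -0.82
Inland: 0.4·9.6 + 0.6·(-0.5) = 3.54
Highway: 0.4·8.7 + 0.6·(-1.6) = 2.52
Tunnel: 0.4·4.5 + 0.6·(-2.0) = 0.6
Highest Hurwicz score = 3.54 → Inland.

Inland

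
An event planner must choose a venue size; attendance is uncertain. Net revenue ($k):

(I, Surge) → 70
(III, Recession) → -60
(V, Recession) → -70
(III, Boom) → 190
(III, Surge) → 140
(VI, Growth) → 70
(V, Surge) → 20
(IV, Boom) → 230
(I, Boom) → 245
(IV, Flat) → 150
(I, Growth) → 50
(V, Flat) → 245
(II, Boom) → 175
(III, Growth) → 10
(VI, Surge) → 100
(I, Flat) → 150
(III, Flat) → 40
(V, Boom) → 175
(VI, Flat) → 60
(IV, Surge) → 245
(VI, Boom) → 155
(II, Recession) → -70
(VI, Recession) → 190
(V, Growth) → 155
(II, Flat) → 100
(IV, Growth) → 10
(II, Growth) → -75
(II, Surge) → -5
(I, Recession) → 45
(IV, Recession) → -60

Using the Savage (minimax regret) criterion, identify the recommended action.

I

Column bests: Recession=190, Flat=245, Growth=155, Boom=245, Surge=245.
I regrets: 145, 95, 105, 0, 175 → max 175
II regrets: 260, 145, 230, 70, 250 → max 260
III regrets: 250, 205, 145, 55, 105 → max 250
IV regrets: 250, 95, 145, 15, 0 → max 250
V regrets: 260, 0, 0, 70, 225 → max 260
VI regrets: 0, 185, 85, 90, 145 → max 185
Smallest max regret = 175 → I.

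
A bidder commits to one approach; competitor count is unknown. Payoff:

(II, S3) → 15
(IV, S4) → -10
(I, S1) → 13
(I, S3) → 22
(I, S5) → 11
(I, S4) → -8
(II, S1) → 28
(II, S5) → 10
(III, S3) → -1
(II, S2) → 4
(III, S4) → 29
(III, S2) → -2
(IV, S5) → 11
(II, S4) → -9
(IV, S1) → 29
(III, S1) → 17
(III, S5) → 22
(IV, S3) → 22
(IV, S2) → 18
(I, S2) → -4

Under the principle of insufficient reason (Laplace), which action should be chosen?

IV

Row averages: I=6.8, II=9.6, III=13, IV=14
Highest average = 14 → IV.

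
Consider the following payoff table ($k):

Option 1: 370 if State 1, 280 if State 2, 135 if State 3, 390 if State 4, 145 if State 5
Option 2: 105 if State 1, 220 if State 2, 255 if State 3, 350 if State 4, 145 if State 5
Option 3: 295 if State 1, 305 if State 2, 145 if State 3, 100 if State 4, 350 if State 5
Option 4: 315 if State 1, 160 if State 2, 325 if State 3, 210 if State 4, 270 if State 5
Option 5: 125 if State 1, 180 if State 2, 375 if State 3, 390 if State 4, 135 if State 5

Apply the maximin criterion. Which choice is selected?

Row minima: Option 1=135, Option 2=105, Option 3=100, Option 4=160, Option 5=125
Best worst-case = 160 → Option 4.

Option 4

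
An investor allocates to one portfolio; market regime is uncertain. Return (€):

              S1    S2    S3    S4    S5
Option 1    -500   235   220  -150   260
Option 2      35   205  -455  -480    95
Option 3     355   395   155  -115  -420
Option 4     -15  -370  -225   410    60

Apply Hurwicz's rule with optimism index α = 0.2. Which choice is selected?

Option 1: 0.2·260 + 0.8·(-500) = -348
Option 2: 0.2·205 + 0.8·(-480) = -343
Option 3: 0.2·395 + 0.8·(-420) = -257
Option 4: 0.2·410 + 0.8·(-370) = -214
Highest Hurwicz score = -214 → Option 4.

Option 4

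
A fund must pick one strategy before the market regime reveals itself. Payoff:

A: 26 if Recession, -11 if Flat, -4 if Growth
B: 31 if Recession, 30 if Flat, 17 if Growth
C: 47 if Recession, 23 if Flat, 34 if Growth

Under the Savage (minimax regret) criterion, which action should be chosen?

Column bests: Recession=47, Flat=30, Growth=34.
A regrets: 21, 41, 38 → max 41
B regrets: 16, 0, 17 → max 17
C regrets: 0, 7, 0 → max 7
Smallest max regret = 7 → C.

C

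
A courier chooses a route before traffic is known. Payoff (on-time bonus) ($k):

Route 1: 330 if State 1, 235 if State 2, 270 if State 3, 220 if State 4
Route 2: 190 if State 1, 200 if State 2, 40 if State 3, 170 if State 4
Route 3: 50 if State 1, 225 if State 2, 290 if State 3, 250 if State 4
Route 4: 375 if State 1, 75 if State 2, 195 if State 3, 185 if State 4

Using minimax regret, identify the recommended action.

Route 1

Column bests: State 1=375, State 2=235, State 3=290, State 4=250.
Route 1 regrets: 45, 0, 20, 30 → max 45
Route 2 regrets: 185, 35, 250, 80 → max 250
Route 3 regrets: 325, 10, 0, 0 → max 325
Route 4 regrets: 0, 160, 95, 65 → max 160
Smallest max regret = 45 → Route 1.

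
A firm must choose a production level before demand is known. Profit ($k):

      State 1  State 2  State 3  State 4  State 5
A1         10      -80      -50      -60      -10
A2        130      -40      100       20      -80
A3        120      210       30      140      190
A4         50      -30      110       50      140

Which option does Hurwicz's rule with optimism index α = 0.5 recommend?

A1: 0.5·10 + 0.5·(-80) = -35
A2: 0.5·130 + 0.5·(-80) = 25
A3: 0.5·210 + 0.5·30 = 120
A4: 0.5·140 + 0.5·(-30) = 55
Highest Hurwicz score = 120 → A3.

A3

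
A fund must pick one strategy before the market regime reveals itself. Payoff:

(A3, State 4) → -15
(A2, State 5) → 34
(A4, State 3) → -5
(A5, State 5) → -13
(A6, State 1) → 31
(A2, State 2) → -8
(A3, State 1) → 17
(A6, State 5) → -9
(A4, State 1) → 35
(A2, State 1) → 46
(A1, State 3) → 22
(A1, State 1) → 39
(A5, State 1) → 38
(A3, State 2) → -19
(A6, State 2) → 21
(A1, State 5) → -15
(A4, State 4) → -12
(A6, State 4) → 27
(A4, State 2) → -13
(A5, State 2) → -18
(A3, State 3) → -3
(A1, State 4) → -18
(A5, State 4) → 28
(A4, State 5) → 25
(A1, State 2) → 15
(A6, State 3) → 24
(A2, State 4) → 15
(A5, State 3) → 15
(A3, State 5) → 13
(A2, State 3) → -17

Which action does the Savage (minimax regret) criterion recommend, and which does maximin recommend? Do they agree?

Column bests: State 1=46, State 2=21, State 3=24, State 4=28, State 5=34.
A1 regrets: 7, 6, 2, 46, 49 → max 49
A2 regrets: 0, 29, 41, 13, 0 → max 41
A3 regrets: 29, 40, 27, 43, 21 → max 43
A4 regrets: 11, 34, 29, 40, 9 → max 40
A5 regrets: 8, 39, 9, 0, 47 → max 47
A6 regrets: 15, 0, 0, 1, 43 → max 43
Smallest max regret = 40 → A4.
Row minima: A1=-18, A2=-17, A3=-19, A4=-13, A5=-18, A6=-9
Best worst-case = -9 → A6.

minimax regret → A4; maximin → A6 (disagree)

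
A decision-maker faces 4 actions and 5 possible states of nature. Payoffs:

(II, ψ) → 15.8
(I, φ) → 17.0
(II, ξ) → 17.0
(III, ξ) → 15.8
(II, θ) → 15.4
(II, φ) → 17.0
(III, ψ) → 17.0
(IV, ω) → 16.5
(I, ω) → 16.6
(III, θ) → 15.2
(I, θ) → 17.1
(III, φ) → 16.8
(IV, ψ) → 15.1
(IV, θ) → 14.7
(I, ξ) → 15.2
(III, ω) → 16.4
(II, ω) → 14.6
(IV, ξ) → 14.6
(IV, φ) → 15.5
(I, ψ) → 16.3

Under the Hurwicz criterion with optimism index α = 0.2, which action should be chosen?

I

I: 0.2·17.1 + 0.8·15.2 = 15.58
II: 0.2·17.0 + 0.8·14.6 = 15.08
III: 0.2·17.0 + 0.8·15.2 = 15.56
IV: 0.2·16.5 + 0.8·14.6 = 14.98
Highest Hurwicz score = 15.58 → I.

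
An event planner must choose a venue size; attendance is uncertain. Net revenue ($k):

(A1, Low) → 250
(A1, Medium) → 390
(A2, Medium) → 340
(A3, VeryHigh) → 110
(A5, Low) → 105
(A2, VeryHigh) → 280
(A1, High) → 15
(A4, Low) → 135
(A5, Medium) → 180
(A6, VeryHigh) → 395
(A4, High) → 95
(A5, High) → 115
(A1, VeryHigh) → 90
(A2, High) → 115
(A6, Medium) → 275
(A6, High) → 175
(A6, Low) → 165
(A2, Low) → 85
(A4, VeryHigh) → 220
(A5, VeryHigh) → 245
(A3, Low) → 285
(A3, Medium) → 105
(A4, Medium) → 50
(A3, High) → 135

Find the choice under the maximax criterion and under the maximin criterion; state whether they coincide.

Row maxima: A1=390, A2=340, A3=285, A4=220, A5=245, A6=395
Best best-case = 395 → A6.
Row minima: A1=15, A2=85, A3=105, A4=50, A5=105, A6=165
Best worst-case = 165 → A6.

maximax → A6; maximin → A6 (agree)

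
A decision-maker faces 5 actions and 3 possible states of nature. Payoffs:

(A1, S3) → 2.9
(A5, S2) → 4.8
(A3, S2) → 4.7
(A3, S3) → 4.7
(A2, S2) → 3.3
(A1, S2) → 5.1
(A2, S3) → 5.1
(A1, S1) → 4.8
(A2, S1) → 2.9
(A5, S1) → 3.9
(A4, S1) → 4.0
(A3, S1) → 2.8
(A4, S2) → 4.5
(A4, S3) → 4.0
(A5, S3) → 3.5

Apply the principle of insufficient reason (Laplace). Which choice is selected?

Row averages: A1=64/15, A2=113/30, A3=61/15, A4=25/6, A5=61/15
Highest average = 64/15 → A1.

A1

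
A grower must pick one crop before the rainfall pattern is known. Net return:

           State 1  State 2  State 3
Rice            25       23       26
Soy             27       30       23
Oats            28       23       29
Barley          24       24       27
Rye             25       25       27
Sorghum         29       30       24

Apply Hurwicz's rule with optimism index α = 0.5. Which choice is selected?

Rice: 0.5·26 + 0.5·23 = 24.5
Soy: 0.5·30 + 0.5·23 = 26.5
Oats: 0.5·29 + 0.5·23 = 26
Barley: 0.5·27 + 0.5·24 = 25.5
Rye: 0.5·27 + 0.5·25 = 26
Sorghum: 0.5·30 + 0.5·24 = 27
Highest Hurwicz score = 27 → Sorghum.

Sorghum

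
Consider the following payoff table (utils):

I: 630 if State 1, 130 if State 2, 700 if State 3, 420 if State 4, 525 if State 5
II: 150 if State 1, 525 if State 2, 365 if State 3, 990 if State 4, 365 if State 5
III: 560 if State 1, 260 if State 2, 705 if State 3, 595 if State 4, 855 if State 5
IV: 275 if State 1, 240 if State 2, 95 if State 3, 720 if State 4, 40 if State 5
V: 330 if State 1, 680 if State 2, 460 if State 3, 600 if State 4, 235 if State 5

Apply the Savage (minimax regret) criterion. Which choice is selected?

III

Column bests: State 1=630, State 2=680, State 3=705, State 4=990, State 5=855.
I regrets: 0, 550, 5, 570, 330 → max 570
II regrets: 480, 155, 340, 0, 490 → max 490
III regrets: 70, 420, 0, 395, 0 → max 420
IV regrets: 355, 440, 610, 270, 815 → max 815
V regrets: 300, 0, 245, 390, 620 → max 620
Smallest max regret = 420 → III.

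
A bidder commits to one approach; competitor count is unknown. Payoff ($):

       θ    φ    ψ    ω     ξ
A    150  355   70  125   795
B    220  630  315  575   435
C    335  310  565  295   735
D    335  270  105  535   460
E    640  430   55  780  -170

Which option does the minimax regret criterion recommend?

B

Column bests: θ=640, φ=630, ψ=565, ω=780, ξ=795.
A regrets: 490, 275, 495, 655, 0 → max 655
B regrets: 420, 0, 250, 205, 360 → max 420
C regrets: 305, 320, 0, 485, 60 → max 485
D regrets: 305, 360, 460, 245, 335 → max 460
E regrets: 0, 200, 510, 0, 965 → max 965
Smallest max regret = 420 → B.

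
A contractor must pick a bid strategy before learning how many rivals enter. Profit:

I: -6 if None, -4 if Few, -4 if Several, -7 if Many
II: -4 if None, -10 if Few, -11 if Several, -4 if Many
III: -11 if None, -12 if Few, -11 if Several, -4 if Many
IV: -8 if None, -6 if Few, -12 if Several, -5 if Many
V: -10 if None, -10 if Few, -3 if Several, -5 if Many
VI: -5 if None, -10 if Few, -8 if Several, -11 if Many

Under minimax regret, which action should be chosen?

I

Column bests: None=-4, Few=-4, Several=-3, Many=-4.
I regrets: 2, 0, 1, 3 → max 3
II regrets: 0, 6, 8, 0 → max 8
III regrets: 7, 8, 8, 0 → max 8
IV regrets: 4, 2, 9, 1 → max 9
V regrets: 6, 6, 0, 1 → max 6
VI regrets: 1, 6, 5, 7 → max 7
Smallest max regret = 3 → I.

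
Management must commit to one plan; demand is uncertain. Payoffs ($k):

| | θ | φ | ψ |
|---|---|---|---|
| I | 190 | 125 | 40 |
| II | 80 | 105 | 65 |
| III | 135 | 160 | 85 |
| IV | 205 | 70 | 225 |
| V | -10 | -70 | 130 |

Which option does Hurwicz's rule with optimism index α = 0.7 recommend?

IV

I: 0.7·190 + 0.3·40 = 145
II: 0.7·105 + 0.3·65 = 93
III: 0.7·160 + 0.3·85 = 137.5
IV: 0.7·225 + 0.3·70 = 178.5
V: 0.7·130 + 0.3·(-70) = 70
Highest Hurwicz score = 178.5 → IV.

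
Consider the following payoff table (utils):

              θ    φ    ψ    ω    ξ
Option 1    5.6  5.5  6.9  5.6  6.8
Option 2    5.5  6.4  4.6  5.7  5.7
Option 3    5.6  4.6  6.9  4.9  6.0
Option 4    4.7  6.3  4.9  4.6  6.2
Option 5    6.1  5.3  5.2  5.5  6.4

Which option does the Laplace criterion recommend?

Row averages: Option 1=6.08, Option 2=5.58, Option 3=5.6, Option 4=5.34, Option 5=5.7
Highest average = 6.08 → Option 1.

Option 1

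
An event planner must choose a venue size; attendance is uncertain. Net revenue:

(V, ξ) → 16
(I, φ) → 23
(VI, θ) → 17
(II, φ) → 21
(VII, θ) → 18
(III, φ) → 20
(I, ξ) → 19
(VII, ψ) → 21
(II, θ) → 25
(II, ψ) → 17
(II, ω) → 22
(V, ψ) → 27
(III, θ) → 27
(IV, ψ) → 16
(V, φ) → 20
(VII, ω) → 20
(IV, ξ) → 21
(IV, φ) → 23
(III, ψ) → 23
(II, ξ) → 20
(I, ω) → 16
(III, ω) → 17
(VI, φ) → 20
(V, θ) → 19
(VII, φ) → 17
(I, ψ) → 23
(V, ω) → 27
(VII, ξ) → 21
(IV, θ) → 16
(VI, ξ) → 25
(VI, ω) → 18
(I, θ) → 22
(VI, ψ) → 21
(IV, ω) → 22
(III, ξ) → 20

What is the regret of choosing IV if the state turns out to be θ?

Best payoff under θ is 27.
Regret = 27 − 16 = 11.

11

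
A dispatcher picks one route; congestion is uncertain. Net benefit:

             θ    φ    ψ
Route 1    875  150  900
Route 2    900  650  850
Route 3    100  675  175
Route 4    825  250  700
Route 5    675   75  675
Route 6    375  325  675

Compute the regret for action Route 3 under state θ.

Best payoff under θ is 900.
Regret = 900 − 100 = 800.

800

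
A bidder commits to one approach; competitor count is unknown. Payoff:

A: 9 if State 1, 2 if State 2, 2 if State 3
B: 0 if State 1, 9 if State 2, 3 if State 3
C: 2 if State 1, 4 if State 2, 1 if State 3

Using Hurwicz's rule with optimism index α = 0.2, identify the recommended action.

A

A: 0.2·9 + 0.8·2 = 3.4
B: 0.2·9 + 0.8·0 = 1.8
C: 0.2·4 + 0.8·1 = 1.6
Highest Hurwicz score = 3.4 → A.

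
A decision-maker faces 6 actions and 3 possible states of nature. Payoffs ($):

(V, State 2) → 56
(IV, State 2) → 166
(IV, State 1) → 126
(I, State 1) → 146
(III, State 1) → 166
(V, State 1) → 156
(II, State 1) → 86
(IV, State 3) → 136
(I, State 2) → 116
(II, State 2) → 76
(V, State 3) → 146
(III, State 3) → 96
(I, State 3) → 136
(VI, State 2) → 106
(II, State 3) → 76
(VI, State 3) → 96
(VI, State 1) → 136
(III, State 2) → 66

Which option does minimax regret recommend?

Column bests: State 1=166, State 2=166, State 3=146.
I regrets: 20, 50, 10 → max 50
II regrets: 80, 90, 70 → max 90
III regrets: 0, 100, 50 → max 100
IV regrets: 40, 0, 10 → max 40
V regrets: 10, 110, 0 → max 110
VI regrets: 30, 60, 50 → max 60
Smallest max regret = 40 → IV.

IV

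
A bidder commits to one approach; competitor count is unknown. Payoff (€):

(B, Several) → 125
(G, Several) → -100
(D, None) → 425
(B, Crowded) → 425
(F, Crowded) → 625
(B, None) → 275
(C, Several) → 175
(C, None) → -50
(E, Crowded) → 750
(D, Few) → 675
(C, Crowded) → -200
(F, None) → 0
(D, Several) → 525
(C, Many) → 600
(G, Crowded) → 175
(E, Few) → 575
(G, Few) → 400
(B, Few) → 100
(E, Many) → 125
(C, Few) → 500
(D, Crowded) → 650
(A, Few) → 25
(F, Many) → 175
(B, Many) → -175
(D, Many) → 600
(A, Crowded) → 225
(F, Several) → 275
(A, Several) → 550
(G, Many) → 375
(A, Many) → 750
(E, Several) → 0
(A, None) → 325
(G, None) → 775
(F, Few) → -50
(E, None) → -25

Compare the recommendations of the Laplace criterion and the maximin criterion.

Row averages: A=375, B=150, C=205, D=575, E=285, F=205, G=325
Highest average = 575 → D.
Row minima: A=25, B=-175, C=-200, D=425, E=-25, F=-50, G=-100
Best worst-case = 425 → D.

laplace → D; maximin → D (agree)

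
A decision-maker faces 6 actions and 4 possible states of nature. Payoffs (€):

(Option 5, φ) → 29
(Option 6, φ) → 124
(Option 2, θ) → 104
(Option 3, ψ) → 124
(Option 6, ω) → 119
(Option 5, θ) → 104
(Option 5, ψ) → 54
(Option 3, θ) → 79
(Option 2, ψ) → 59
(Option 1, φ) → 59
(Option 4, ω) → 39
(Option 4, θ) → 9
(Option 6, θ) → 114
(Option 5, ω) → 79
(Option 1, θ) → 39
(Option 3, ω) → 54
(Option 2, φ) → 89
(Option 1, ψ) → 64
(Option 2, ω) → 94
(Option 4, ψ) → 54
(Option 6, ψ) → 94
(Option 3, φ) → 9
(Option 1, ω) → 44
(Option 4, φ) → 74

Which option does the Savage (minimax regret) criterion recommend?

Column bests: θ=114, φ=124, ψ=124, ω=119.
Option 1 regrets: 75, 65, 60, 75 → max 75
Option 2 regrets: 10, 35, 65, 25 → max 65
Option 3 regrets: 35, 115, 0, 65 → max 115
Option 4 regrets: 105, 50, 70, 80 → max 105
Option 5 regrets: 10, 95, 70, 40 → max 95
Option 6 regrets: 0, 0, 30, 0 → max 30
Smallest max regret = 30 → Option 6.

Option 6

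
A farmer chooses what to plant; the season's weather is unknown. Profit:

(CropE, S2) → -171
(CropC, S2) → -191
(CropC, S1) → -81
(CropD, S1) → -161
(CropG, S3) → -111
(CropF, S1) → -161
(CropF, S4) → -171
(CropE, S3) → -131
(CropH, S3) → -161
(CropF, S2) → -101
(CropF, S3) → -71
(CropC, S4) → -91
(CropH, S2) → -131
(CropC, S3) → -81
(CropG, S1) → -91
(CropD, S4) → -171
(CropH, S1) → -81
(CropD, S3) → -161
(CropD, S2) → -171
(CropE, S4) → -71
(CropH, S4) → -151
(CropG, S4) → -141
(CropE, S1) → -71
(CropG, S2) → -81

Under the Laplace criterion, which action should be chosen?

Row averages: CropF=-126, CropE=-111, CropG=-106, CropH=-131, CropD=-166, CropC=-111
Highest average = -106 → CropG.

CropG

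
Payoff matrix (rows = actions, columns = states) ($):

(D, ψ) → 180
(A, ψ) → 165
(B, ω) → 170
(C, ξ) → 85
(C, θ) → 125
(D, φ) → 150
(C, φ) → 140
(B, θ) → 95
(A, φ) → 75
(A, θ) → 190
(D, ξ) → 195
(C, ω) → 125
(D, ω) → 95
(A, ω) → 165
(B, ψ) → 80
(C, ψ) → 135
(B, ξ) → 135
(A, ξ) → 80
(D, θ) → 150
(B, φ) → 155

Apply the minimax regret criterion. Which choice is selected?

Column bests: θ=190, φ=155, ψ=180, ω=170, ξ=195.
A regrets: 0, 80, 15, 5, 115 → max 115
B regrets: 95, 0, 100, 0, 60 → max 100
C regrets: 65, 15, 45, 45, 110 → max 110
D regrets: 40, 5, 0, 75, 0 → max 75
Smallest max regret = 75 → D.

D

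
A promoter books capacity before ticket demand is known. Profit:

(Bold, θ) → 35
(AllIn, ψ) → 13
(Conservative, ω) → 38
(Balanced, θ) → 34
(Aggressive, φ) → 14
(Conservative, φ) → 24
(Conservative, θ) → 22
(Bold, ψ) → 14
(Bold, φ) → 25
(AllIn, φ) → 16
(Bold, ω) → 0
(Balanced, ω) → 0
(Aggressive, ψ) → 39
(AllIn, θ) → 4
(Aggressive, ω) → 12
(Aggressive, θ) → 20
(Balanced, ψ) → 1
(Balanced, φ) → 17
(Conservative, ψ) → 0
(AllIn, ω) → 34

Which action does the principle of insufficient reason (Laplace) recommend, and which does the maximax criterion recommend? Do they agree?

laplace → Aggressive; maximax → Aggressive (agree)

Row averages: Conservative=21, Balanced=13, Aggressive=21.25, Bold=18.5, AllIn=16.75
Highest average = 21.25 → Aggressive.
Row maxima: Conservative=38, Balanced=34, Aggressive=39, Bold=35, AllIn=34
Best best-case = 39 → Aggressive.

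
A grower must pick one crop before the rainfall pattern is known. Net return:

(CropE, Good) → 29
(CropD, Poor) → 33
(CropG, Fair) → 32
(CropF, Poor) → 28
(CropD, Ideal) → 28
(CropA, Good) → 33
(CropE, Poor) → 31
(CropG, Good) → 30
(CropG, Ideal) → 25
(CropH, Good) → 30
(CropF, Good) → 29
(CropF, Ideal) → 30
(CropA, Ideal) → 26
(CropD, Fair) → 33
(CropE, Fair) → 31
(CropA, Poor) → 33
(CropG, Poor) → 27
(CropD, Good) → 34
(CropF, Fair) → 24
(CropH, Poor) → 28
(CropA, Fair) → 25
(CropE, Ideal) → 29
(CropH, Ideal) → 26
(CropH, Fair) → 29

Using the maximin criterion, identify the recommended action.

Row minima: CropA=25, CropH=26, CropG=25, CropE=29, CropD=28, CropF=24
Best worst-case = 29 → CropE.

CropE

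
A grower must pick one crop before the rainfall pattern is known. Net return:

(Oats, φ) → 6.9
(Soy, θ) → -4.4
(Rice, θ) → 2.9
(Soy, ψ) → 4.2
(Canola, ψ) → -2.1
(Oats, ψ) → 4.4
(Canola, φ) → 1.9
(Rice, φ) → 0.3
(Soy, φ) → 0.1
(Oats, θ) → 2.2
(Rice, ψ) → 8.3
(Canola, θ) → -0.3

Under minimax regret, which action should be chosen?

Oats

Column bests: θ=2.9, φ=6.9, ψ=8.3.
Canola regrets: 3.2, 5.0, 10.4 → max 10.4
Oats regrets: 0.7, 0.0, 3.9 → max 3.9
Soy regrets: 7.3, 6.8, 4.1 → max 7.3
Rice regrets: 0.0, 6.6, 0.0 → max 6.6
Smallest max regret = 3.9 → Oats.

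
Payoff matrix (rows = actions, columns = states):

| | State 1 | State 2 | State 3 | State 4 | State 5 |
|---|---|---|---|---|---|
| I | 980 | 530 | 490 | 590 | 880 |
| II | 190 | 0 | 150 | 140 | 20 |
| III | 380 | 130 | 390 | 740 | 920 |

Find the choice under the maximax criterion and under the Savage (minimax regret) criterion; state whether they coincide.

Row maxima: I=980, II=190, III=920
Best best-case = 980 → I.
Column bests: State 1=980, State 2=530, State 3=490, State 4=740, State 5=920.
I regrets: 0, 0, 0, 150, 40 → max 150
II regrets: 790, 530, 340, 600, 900 → max 900
III regrets: 600, 400, 100, 0, 0 → max 600
Smallest max regret = 150 → I.

maximax → I; minimax regret → I (agree)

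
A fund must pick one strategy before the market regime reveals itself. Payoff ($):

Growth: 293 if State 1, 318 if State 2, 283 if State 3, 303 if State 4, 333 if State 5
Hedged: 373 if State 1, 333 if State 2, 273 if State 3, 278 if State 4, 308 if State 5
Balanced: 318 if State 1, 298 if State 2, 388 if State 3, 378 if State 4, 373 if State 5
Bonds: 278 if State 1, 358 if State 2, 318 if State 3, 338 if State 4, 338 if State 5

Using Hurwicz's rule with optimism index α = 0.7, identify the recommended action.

Growth: 0.7·333 + 0.3·283 = 318
Hedged: 0.7·373 + 0.3·273 = 343
Balanced: 0.7·388 + 0.3·298 = 361
Bonds: 0.7·358 + 0.3·278 = 334
Highest Hurwicz score = 361 → Balanced.

Balanced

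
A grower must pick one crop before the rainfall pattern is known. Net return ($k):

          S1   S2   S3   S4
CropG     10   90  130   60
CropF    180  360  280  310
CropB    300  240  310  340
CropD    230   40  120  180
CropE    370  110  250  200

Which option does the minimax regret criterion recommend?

Column bests: S1=370, S2=360, S3=310, S4=340.
CropG regrets: 360, 270, 180, 280 → max 360
CropF regrets: 190, 0, 30, 30 → max 190
CropB regrets: 70, 120, 0, 0 → max 120
CropD regrets: 140, 320, 190, 160 → max 320
CropE regrets: 0, 250, 60, 140 → max 250
Smallest max regret = 120 → CropB.

CropB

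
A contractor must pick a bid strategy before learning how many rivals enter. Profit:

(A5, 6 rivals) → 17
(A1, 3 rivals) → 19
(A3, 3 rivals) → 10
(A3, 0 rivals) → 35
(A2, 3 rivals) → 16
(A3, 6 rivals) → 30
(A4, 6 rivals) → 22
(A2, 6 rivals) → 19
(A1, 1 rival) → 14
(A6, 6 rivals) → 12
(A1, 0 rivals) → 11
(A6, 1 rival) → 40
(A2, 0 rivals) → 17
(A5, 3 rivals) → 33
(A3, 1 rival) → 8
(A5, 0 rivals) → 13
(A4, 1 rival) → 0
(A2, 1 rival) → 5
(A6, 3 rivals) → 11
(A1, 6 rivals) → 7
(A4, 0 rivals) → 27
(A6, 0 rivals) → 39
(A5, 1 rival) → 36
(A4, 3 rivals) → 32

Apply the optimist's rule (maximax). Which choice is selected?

A6

Row maxima: A1=19, A2=19, A3=35, A4=32, A5=36, A6=40
Best best-case = 40 → A6.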